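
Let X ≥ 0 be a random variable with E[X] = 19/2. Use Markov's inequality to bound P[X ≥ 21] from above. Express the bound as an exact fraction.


μ = E[X] = 19/2, a = 21.
Markov: P[X ≥ 21] ≤ μ/a = (19/2)/21 = 19/42.
Numerically: ≈ 0.4524.
(Since a = 21 > μ = 9.5000, the bound 19/42 is < 1 and informative.)

P[X ≥ 21] ≤ 19/42 ≈ 0.4524.


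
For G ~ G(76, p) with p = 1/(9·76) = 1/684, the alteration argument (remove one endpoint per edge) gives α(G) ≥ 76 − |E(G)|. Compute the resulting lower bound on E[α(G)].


E[|E(G)|] = C(76, 2)·p = 2850 · (1/684) = 25/6.
E[α(G)] ≥ n − E[|E(G)|] = 76 − 25/6 = 431/6.
Numerically: ≈ 71.833333.
(This is only a lower bound; the true E[α(G)] may be larger.)

E[α(G)] ≥ 431/6 ≈ 71.833333.


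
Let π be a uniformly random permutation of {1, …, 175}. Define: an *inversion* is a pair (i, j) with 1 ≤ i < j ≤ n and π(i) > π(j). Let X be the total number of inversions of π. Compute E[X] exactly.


Write X = Σ X_I over the C(175, 2) = 15225 pairs i < j, with X_I the indicator of one inversion.
There are 15225 indicators.
For each fixed pair i < j, the values π(i) and π(j) are two distinct elements of {1, …, 175} in uniformly random order; by symmetry P[π(i) > π(j)] = 1/2.
By linearity: E[X] = 15225 · (1/2) = C(175, 2) · (1/2) = 15225/2 = 15225/2 ≈ 7612.500000.

E[X] = 15225/2 = 7612.500000.


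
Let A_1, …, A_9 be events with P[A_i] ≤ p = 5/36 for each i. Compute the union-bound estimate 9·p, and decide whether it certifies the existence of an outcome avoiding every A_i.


Union bound: P[∪_{i=1}^{9} A_i] ≤ Σ_i P[A_i] ≤ 9·p = 9·(5/36) = 5/4.
Numerically: 5/4 ≈ 1.25000.
Is 5/4 < 1? NO.
Since the bound 5/4 is ≥ 1, the union bound is uninformative here; it does NOT by itself certify existence.

9·p = 5/4 ≈ 1.25000; existence NOT certified by the union bound.


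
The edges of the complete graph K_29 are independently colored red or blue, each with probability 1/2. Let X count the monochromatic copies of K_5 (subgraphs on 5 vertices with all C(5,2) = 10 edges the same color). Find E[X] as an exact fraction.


Let X = Σ_S X_S over the C(29, 5) = 118755 subsets S of size 5, where X_S = 1 if the K_5 on S is monochromatic.
For a fixed S, the K_5 on S has C(5, 2) = 10 edges. P[all 10 edges red] = (1/2)^10, and likewise for blue, so P[monochromatic] = 2·(1/2)^10 = 2^{1 − 10} = 1/512.
By linearity: E[X] = C(29, 5) · 2^{1 − 10} = 118755 · 1/512 = 118755/512.
Numerically: E[X] ≈ 231.94336.

E[X] = C(29,5)·2^(1−C(5,2)) = 118755/512 ≈ 231.94336.


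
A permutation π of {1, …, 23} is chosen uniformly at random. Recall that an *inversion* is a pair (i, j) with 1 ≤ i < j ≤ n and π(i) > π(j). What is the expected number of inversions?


Write X = Σ X_I over the C(23, 2) = 253 pairs i < j, with X_I the indicator of one inversion.
There are 253 indicators.
For each fixed pair i < j, the values π(i) and π(j) are two distinct elements of {1, …, 23} in uniformly random order; by symmetry P[π(i) > π(j)] = 1/2.
By linearity: E[X] = 253 · (1/2) = C(23, 2) · (1/2) = 253/2 = 253/2 ≈ 126.50000.

E[X] = 253/2 = 126.50000.


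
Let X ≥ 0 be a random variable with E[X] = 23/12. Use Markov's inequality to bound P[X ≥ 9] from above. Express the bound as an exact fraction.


μ = E[X] = 23/12, a = 9.
Markov: P[X ≥ 9] ≤ μ/a = (23/12)/9 = 23/108.
Numerically: ≈ 0.213.
(Since a = 9 > μ = 1.917, the bound 23/108 is < 1 and informative.)

P[X ≥ 9] ≤ 23/108 ≈ 0.213.


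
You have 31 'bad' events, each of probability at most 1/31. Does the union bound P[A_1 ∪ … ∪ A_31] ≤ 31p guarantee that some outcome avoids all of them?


Union bound: P[∪_{i=1}^{31} A_i] ≤ Σ_i P[A_i] ≤ 31·p = 31·(1/31) = 1.
Numerically: 1 ≈ 1.0000000.
Is 1 < 1? NO.
Since the bound 1 is ≥ 1, the union bound is uninformative here; it does NOT by itself certify existence.

31·p = 1 ≈ 1.0000000; existence NOT certified by the union bound.


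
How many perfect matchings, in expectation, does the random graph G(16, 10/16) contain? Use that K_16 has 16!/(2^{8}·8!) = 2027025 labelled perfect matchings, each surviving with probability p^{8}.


K_16 has 16!/(2^{8}·8!) = 2027025 labelled perfect matchings.
For each such perfect matching H, let X_H = 1 if all 8 edges of H are present in G. Then P[X_H = 1] = p^{8} = (5/8)^{8} = 390625/16777216.
By linearity: E[X] = Σ_H E[X_H] = 2027025 · p^{8} = 2027025 · 390625/16777216 = 791806640625/16777216.
Numerically: E[X] ≈ 47195.4.

E[X] = 2027025 · (5/8)^{8} = 791806640625/16777216 ≈ 47195.4.


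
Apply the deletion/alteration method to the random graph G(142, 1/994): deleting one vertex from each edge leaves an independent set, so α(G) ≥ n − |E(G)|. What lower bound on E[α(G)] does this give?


E[|E(G)|] = C(142, 2)·p = 10011 · (1/994) = 141/14.
E[α(G)] ≥ n − E[|E(G)|] = 142 − 141/14 = 1847/14.
Numerically: ≈ 131.929.
(This is only a lower bound; the true E[α(G)] may be larger.)

E[α(G)] ≥ 1847/14 ≈ 131.929.


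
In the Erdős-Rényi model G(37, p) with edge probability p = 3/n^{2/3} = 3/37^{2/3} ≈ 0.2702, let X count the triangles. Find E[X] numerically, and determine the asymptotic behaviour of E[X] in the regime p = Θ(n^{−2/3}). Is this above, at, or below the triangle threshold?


Number of potential triangles: C(37, 3) = 7770.
Each occurs with probability p³ ≈ (0.2702)³ ≈ 1.972243e-02.
By linearity: E[X] = C(37, 3)·p³ ≈ 7770 · 1.972243e-02 ≈ 153.2432.
Since α = 2/3 < 1, p = c/n^{2/3} ≫ 1/n is above the triangle threshold p ~ 1/n. Asymptotically E[X] ~ (c³/6)·n^{3(1−α)} = (3³/6)·n^{1} → ∞; triangles are abundant w.h.p.

E[X] ≈ 153.2432; in regime p = Θ(1/n^{2/3}) E[X] diverges (above the triangle threshold p ~ 1/n).


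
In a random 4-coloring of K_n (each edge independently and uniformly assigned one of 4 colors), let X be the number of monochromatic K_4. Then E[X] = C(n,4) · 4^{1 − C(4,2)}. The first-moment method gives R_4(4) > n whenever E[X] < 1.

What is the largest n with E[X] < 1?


We need C(n, 4) · 4^{1 − 6} < 1, i.e. C(n, 4) < 4^{6 − 1} = 1024.
Check values of n near the boundary:
  n = 11: C(11, 4) = 330; 330 < 1024? YES
  n = 12: C(12, 4) = 495; 495 < 1024? YES
  n = 13: C(13, 4) = 715; 715 < 1024? YES
  n = 14: C(14, 4) = 1001; 1001 < 1024? YES
  n = 15: C(15, 4) = 1365; 1365 < 1024? NO
  n = 16: C(16, 4) = 1820; 1820 < 1024? NO
The largest n with C(n, 4) < 1024 is n = 14 (where E[X] = 1001/1024 ≈ 0.97754). Hence R_4(4) > 14, i.e. R_4(4) ≥ 15.

Largest n = 14; hence R_4(4) > 14.


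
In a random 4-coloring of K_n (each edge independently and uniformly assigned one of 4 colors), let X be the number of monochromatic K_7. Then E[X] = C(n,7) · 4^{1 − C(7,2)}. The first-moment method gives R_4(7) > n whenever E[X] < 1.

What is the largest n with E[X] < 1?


We need C(n, 7) · 4^{1 − 21} < 1, i.e. C(n, 7) < 4^{21 − 1} = 1099511627776.
Check values of n near the boundary:
  n = 179: C(179, 7) = 1037437234460; 1037437234460 < 1099511627776? YES
  n = 180: C(180, 7) = 1079414463600; 1079414463600 < 1099511627776? YES
  n = 181: C(181, 7) = 1122839183400; 1122839183400 < 1099511627776? NO
  n = 182: C(182, 7) = 1167752750736; 1167752750736 < 1099511627776? NO
  n = 183: C(183, 7) = 1214197462413; 1214197462413 < 1099511627776? NO
The largest n with C(n, 7) < 1099511627776 is n = 180 (where E[X] = 67463403975/68719476736 ≈ 0.9817). Hence R_4(7) > 180, i.e. R_4(7) ≥ 181.

Largest n = 180; hence R_4(7) > 180.


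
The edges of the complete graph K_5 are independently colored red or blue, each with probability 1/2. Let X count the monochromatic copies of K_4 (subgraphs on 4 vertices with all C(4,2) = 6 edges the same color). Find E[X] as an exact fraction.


Let X = Σ_S X_S over the C(5, 4) = 5 subsets S of size 4, where X_S = 1 if the K_4 on S is monochromatic.
For a fixed S, the K_4 on S has C(4, 2) = 6 edges. P[all 6 edges red] = (1/2)^6, and likewise for blue, so P[monochromatic] = 2·(1/2)^6 = 2^{1 − 6} = 1/32.
By linearity: E[X] = C(5, 4) · 2^{1 − 6} = 5 · 1/32 = 5/32.
Numerically: E[X] ≈ 0.15625.

E[X] = C(5,4)·2^(1−C(4,2)) = 5/32 ≈ 0.15625.


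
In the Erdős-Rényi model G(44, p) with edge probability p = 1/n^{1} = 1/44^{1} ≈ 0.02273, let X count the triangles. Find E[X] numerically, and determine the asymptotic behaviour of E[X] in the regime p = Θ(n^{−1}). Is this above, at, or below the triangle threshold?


Number of potential triangles: C(44, 3) = 13244.
Each occurs with probability p³ ≈ (0.02273)³ ≈ 1.173929e-05.
By linearity: E[X] = C(44, 3)·p³ ≈ 13244 · 1.173929e-05 ≈ 0.1555.
Here α = 1, so p = 1/n is exactly at the triangle threshold p ~ 1/n. Asymptotically E[X] → c³/6 = 1³/6 = 1/6 ≈ 0.1667, a bounded constant. In this regime the triangle count is asymptotically Poisson(c³/6).

E[X] ≈ 0.1555; in regime p = Θ(1/n^{1}) E[X] stays bounded (at the triangle threshold p ~ 1/n).


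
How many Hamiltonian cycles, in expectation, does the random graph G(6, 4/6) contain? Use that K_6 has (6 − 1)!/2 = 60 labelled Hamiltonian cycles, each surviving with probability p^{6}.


K_6 has (6 − 1)!/2 = 60 labelled Hamiltonian cycles.
For each such Hamiltonian cycle H, let X_H = 1 if all 6 edges of H are present in G. Then P[X_H = 1] = p^{6} = (2/3)^{6} = 64/729.
Summing the indicators: E[X] = Σ_H E[X_H] = 60 · p^{6} = 60 · 64/729 = 1280/243.
Numerically: E[X] ≈ 5.27.

E[X] = 60 · (2/3)^{6} = 1280/243 ≈ 5.27.


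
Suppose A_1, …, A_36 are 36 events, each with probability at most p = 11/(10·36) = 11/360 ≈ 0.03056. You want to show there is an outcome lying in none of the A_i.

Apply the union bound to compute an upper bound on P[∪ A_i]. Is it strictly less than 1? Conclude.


Union bound: P[∪_{i=1}^{36} A_i] ≤ Σ_i P[A_i] ≤ 36·p = 36·(11/360) = 11/10.
Numerically: 11/10 ≈ 1.10000.
Is 11/10 < 1? NO.
Since the bound 11/10 is ≥ 1, the union bound is uninformative here; it does NOT by itself certify existence.

36·p = 11/10 ≈ 1.10000; existence NOT certified by the union bound.


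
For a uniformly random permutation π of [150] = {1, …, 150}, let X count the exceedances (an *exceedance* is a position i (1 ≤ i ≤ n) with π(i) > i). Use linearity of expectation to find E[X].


Write X = Σ_{i=1}^{150} X_i, where X_i = 1_{π(i) > i}.
For each fixed i, π(i) is uniform over {1, …, 150} (marginal of a uniform permutation), so P[π(i) > i] = (n − i)/n. Summing: Σ_{i=1}^{150} (n − i)/n = (0 + 1 + … + 149)/150 = 150(150 − 1)/(2·150) = (150 − 1)/2.
Hence E[X] = Σ_{i=1}^{150} (150 − i)/150 = 149/2 ≈ 74.50000.

E[X] = 149/2 = 74.50000.


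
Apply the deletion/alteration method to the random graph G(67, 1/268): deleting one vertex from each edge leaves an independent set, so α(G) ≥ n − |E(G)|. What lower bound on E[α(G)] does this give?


E[|E(G)|] = C(67, 2)·p = 2211 · (1/268) = 33/4.
E[α(G)] ≥ n − E[|E(G)|] = 67 − 33/4 = 235/4.
Numerically: ≈ 58.7500.
(This is only a lower bound; the true E[α(G)] may be larger.)

E[α(G)] ≥ 235/4 ≈ 58.7500.


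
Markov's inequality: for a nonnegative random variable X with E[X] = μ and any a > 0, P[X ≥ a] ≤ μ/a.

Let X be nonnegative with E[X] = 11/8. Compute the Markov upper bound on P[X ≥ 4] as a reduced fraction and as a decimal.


μ = E[X] = 11/8, a = 4.
Markov: P[X ≥ 4] ≤ μ/a = (11/8)/4 = 11/32.
Numerically: ≈ 0.343750.
(Since a = 4 > μ = 1.375000, the bound 11/32 is < 1 and informative.)

P[X ≥ 4] ≤ 11/32 ≈ 0.343750.


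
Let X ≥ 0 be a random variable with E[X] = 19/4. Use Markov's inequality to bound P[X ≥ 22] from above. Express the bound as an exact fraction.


μ = E[X] = 19/4, a = 22.
Markov: P[X ≥ 22] ≤ μ/a = (19/4)/22 = 19/88.
Numerically: ≈ 0.2159.
(Since a = 22 > μ = 4.7500, the bound 19/88 is < 1 and informative.)

P[X ≥ 22] ≤ 19/88 ≈ 0.2159.


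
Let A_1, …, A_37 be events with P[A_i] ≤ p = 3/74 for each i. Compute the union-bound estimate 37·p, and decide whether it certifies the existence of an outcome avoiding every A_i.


Union bound: P[∪_{i=1}^{37} A_i] ≤ Σ_i P[A_i] ≤ 37·p = 37·(3/74) = 3/2.
Numerically: 3/2 ≈ 1.50000.
Is 3/2 < 1? NO.
Since the bound 3/2 is ≥ 1, the union bound is uninformative here; it does NOT by itself certify existence.

37·p = 3/2 ≈ 1.50000; existence NOT certified by the union bound.


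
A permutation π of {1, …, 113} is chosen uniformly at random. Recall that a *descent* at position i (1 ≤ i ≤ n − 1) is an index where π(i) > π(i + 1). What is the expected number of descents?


Write X = Σ X_I over i = 1, …, 112, with X_I the indicator of one descent.
There are 112 indicators.
For each fixed i, the pair (π(i), π(i+1)) is a uniformly random ordered pair of distinct values from {1, …, 113}; by symmetry P[π(i) > π(i+1)] = 1/2.
By linearity: E[X] = 112 · (1/2) = (113 − 1) · (1/2) = 56 ≈ 56.00000.

E[X] = 56 = 56.00000.


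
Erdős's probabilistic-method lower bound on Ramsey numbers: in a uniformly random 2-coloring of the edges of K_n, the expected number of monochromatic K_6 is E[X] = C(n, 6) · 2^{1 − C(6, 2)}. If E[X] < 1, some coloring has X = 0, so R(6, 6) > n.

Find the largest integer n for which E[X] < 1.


We need C(n, 6) · 2^{1 − 15} < 1, i.e. C(n, 6) < 2^{15 − 1} = 16384.
Check values of n near the boundary:
  n = 15: C(15, 6) = 5005; 5005 < 16384? YES
  n = 16: C(16, 6) = 8008; 8008 < 16384? YES
  n = 17: C(17, 6) = 12376; 12376 < 16384? YES
  n = 18: C(18, 6) = 18564; 18564 < 16384? NO
  n = 19: C(19, 6) = 27132; 27132 < 16384? NO
The largest n with C(n, 6) < 16384 is n = 17 (where E[X] = 1547/2048 ≈ 0.75537). Hence R(6, 6) > 17, i.e. R(6, 6) ≥ 18.

Largest n = 17; hence R(6, 6) > 17.


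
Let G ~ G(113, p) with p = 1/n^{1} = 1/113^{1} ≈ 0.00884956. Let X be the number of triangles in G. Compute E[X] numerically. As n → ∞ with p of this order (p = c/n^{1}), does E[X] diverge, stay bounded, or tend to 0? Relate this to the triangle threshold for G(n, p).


Number of potential triangles: C(113, 3) = 234136.
Each occurs with probability p³ ≈ (0.00884956)³ ≈ 6.93050162e-07.
By linearity: E[X] = C(113, 3)·p³ ≈ 234136 · 6.93050162e-07 ≈ 0.162268.
Here α = 1, so p = 1/n is exactly at the triangle threshold p ~ 1/n. Asymptotically E[X] → c³/6 = 1³/6 = 1/6 ≈ 0.166667, a bounded constant. In this regime the triangle count is asymptotically Poisson(c³/6).

E[X] ≈ 0.162268; in regime p = Θ(1/n^{1}) E[X] stays bounded (at the triangle threshold p ~ 1/n).


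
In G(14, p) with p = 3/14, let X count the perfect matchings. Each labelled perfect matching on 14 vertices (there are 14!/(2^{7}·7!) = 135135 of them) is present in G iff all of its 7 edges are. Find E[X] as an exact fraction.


K_14 has 14!/(2^{7}·7!) = 135135 labelled perfect matchings.
For each such perfect matching H, let X_H = 1 if all 7 edges of H are present in G. Then P[X_H = 1] = p^{7} = (3/14)^{7} = 2187/105413504.
Summing the indicators: E[X] = Σ_H E[X_H] = 135135 · p^{7} = 135135 · 2187/105413504 = 42220035/15059072.
Numerically: E[X] ≈ 2.80363.

E[X] = 135135 · (3/14)^{7} = 42220035/15059072 ≈ 2.80363.


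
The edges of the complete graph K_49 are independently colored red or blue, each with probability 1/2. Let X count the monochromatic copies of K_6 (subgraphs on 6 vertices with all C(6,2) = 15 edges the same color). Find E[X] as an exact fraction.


Let X = Σ_S X_S over the C(49, 6) = 13983816 subsets S of size 6, where X_S = 1 if the K_6 on S is monochromatic.
For a fixed S, the K_6 on S has C(6, 2) = 15 edges. P[all 15 edges red] = (1/2)^15, and likewise for blue, so P[monochromatic] = 2·(1/2)^15 = 2^{1 − 15} = 1/16384.
Summing: E[X] = C(49, 6) · 2^{1 − 15} = 13983816 · 1/16384 = 1747977/2048.
Numerically: E[X] ≈ 853.50439.

E[X] = C(49,6)·2^(1−C(6,2)) = 1747977/2048 ≈ 853.50439.


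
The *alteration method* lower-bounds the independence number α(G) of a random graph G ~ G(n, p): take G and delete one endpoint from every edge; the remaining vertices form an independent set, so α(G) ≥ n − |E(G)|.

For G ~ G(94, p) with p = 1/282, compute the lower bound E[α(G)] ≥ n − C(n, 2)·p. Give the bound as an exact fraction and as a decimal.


E[|E(G)|] = C(94, 2)·p = 4371 · (1/282) = 31/2.
E[α(G)] ≥ n − E[|E(G)|] = 94 − 31/2 = 157/2.
Numerically: ≈ 78.50000.
(This is only a lower bound; the true E[α(G)] may be larger.)

E[α(G)] ≥ 157/2 ≈ 78.50000.


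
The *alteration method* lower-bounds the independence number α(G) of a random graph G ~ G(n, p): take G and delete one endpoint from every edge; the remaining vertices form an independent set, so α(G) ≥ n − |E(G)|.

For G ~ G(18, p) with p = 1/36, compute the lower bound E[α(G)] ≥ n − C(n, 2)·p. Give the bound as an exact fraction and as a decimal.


E[|E(G)|] = C(18, 2)·p = 153 · (1/36) = 17/4.
E[α(G)] ≥ n − E[|E(G)|] = 18 − 17/4 = 55/4.
Numerically: ≈ 13.750.
(This is only a lower bound; the true E[α(G)] may be larger.)

E[α(G)] ≥ 55/4 ≈ 13.750.


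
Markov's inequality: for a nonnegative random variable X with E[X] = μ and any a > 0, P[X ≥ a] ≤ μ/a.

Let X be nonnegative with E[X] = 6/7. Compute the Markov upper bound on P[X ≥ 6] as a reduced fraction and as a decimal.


μ = E[X] = 6/7, a = 6.
Markov: P[X ≥ 6] ≤ μ/a = (6/7)/6 = 1/7.
Numerically: ≈ 0.142857.
(Since a = 6 > μ = 0.857143, the bound 1/7 is < 1 and informative.)

P[X ≥ 6] ≤ 1/7 ≈ 0.142857.


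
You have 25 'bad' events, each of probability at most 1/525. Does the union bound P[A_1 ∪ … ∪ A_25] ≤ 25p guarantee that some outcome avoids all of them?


Union bound: P[∪_{i=1}^{25} A_i] ≤ Σ_i P[A_i] ≤ 25·p = 25·(1/525) = 1/21.
Numerically: 1/21 ≈ 0.048.
Is 1/21 < 1? YES.
Since P[∪ A_i] ≤ 1/21 < 1, the complement has P[∩ A_i^c] ≥ 1 − 1/21 = 20/21 > 0, so some outcome avoids every A_i.

25·p = 1/21 ≈ 0.048; existence CERTIFIED by the union bound.


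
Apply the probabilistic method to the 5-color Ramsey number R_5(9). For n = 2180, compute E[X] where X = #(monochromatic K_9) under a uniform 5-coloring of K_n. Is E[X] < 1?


E[X] = C(2180, 9) · 5^{1 − 36} = 3014145651459519573444800 · 5^{−35} = 3014145651459519573444800/2910383045673370361328125.
As a reduced fraction: E[X] = 120565826058380782937792/116415321826934814453125 ≈ 1.0357.
Is E[X] < 1? NO.
Since E[X] ≥ 1, the first-moment bound is inconclusive at n = 2180; it does NOT by itself certify R_5(9) > 2180.

E[X] = 120565826058380782937792/116415321826934814453125 ≈ 1.0357; E[X] ≥ 1; first-moment method inconclusive here.


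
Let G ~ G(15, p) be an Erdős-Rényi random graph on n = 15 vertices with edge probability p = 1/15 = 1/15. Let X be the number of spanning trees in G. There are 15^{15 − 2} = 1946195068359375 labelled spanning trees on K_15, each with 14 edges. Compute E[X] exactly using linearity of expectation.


K_15 has 15^{15 − 2} = 1946195068359375 labelled spanning trees.
For each such spanning tree H, let X_H = 1 if all 14 edges of H are present in G. Then P[X_H = 1] = p^{14} = (1/15)^{14} = 1/29192926025390625.
Summing the indicators: E[X] = Σ_H E[X_H] = 1946195068359375 · p^{14} = 1946195068359375 · 1/29192926025390625 = 1/15.
Numerically: E[X] ≈ 0.066667.

E[X] = 1946195068359375 · (1/15)^{14} = 1/15 ≈ 0.066667.


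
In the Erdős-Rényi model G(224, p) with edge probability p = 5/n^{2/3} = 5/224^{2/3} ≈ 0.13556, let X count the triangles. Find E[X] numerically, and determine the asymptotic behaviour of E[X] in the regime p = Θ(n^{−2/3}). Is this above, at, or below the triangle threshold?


Number of potential triangles: C(224, 3) = 1848224.
Each occurs with probability p³ ≈ (0.13556)³ ≈ 2.4912309e-03.
By linearity: E[X] = C(224, 3)·p³ ≈ 1848224 · 2.4912309e-03 ≈ 4604.35268.
Since α = 2/3 < 1, p = c/n^{2/3} ≫ 1/n is above the triangle threshold p ~ 1/n. Asymptotically E[X] ~ (c³/6)·n^{3(1−α)} = (5³/6)·n^{1} → ∞; triangles are abundant w.h.p.

E[X] ≈ 4604.35268; in regime p = Θ(1/n^{2/3}) E[X] diverges (above the triangle threshold p ~ 1/n).


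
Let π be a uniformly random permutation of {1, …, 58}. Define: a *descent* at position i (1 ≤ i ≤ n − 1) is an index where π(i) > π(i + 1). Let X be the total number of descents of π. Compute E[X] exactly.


Write X = Σ X_I over i = 1, …, 57, with X_I the indicator of one descent.
There are 57 indicators.
For each fixed i, the pair (π(i), π(i+1)) is a uniformly random ordered pair of distinct values from {1, …, 58}; by symmetry P[π(i) > π(i+1)] = 1/2.
By linearity: E[X] = 57 · (1/2) = (58 − 1) · (1/2) = 57/2 ≈ 28.500000.

E[X] = 57/2 = 28.500000.


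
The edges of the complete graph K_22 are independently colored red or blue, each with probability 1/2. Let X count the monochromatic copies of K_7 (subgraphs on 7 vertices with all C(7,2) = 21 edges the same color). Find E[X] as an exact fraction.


Let X = Σ_S X_S over the C(22, 7) = 170544 subsets S of size 7, where X_S = 1 if the K_7 on S is monochromatic.
For a fixed S, the K_7 on S has C(7, 2) = 21 edges. P[all 21 edges red] = (1/2)^21, and likewise for blue, so P[monochromatic] = 2·(1/2)^21 = 2^{1 − 21} = 1/1048576.
By linearity of expectation: E[X] = C(22, 7) · 2^{1 − 21} = 170544 · 1/1048576 = 10659/65536.
Numerically: E[X] ≈ 0.162643.

E[X] = C(22,7)·2^(1−C(7,2)) = 10659/65536 ≈ 0.162643.


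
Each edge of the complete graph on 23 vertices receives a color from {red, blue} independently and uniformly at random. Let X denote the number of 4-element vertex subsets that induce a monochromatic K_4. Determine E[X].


Let X = Σ_S X_S over the C(23, 4) = 8855 subsets S of size 4, where X_S = 1 if the K_4 on S is monochromatic.
For a fixed S, the K_4 on S has C(4, 2) = 6 edges. P[all 6 edges red] = (1/2)^6, and likewise for blue, so P[monochromatic] = 2·(1/2)^6 = 2^{1 − 6} = 1/32.
By linearity of expectation: E[X] = C(23, 4) · 2^{1 − 6} = 8855 · 1/32 = 8855/32.
Numerically: E[X] ≈ 276.7188.

E[X] = C(23,4)·2^(1−C(4,2)) = 8855/32 ≈ 276.7188.


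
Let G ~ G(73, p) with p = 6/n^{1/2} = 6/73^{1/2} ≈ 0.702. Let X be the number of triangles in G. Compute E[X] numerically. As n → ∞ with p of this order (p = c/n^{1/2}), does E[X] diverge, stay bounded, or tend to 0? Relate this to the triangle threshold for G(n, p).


Number of potential triangles: C(73, 3) = 62196.
Each occurs with probability p³ ≈ (0.702)³ ≈ 3.46314e-01.
By linearity: E[X] = C(73, 3)·p³ ≈ 62196 · 3.46314e-01 ≈ 21539.316.
Since α = 1/2 < 1, p = c/n^{1/2} ≫ 1/n is above the triangle threshold p ~ 1/n. Asymptotically E[X] ~ (c³/6)·n^{3(1−α)} = (6³/6)·n^{1.5} → ∞; triangles are abundant w.h.p.

E[X] ≈ 21539.316; in regime p = Θ(1/n^{1/2}) E[X] diverges (above the triangle threshold p ~ 1/n).


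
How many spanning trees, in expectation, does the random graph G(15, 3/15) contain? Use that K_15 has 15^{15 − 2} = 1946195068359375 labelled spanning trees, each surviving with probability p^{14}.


K_15 has 15^{15 − 2} = 1946195068359375 labelled spanning trees.
For each such spanning tree H, let X_H = 1 if all 14 edges of H are present in G. Then P[X_H = 1] = p^{14} = (1/5)^{14} = 1/6103515625.
By linearity of expectation: E[X] = Σ_H E[X_H] = 1946195068359375 · p^{14} = 1946195068359375 · 1/6103515625 = 1594323/5.
Numerically: E[X] ≈ 3.19e+05.

E[X] = 1946195068359375 · (1/5)^{14} = 1594323/5 ≈ 3.19e+05.


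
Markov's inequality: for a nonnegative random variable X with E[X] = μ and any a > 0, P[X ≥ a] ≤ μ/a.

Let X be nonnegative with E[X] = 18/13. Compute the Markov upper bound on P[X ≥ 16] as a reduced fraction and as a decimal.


μ = E[X] = 18/13, a = 16.
Markov: P[X ≥ 16] ≤ μ/a = (18/13)/16 = 9/104.
Numerically: ≈ 0.086538.
(Since a = 16 > μ = 1.384615, the bound 9/104 is < 1 and informative.)

P[X ≥ 16] ≤ 9/104 ≈ 0.086538.


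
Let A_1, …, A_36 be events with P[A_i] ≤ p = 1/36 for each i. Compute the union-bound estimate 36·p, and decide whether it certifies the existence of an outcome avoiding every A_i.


Union bound: P[∪_{i=1}^{36} A_i] ≤ Σ_i P[A_i] ≤ 36·p = 36·(1/36) = 1.
Numerically: 1 ≈ 1.0000.
Is 1 < 1? NO.
Since the bound 1 is ≥ 1, the union bound is uninformative here; it does NOT by itself certify existence.

36·p = 1 ≈ 1.0000; existence NOT certified by the union bound.


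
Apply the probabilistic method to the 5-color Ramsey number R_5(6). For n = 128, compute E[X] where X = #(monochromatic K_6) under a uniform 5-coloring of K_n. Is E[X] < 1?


E[X] = C(128, 6) · 5^{1 − 15} = 5423611200 · 5^{−14} = 5423611200/6103515625.
As a reduced fraction: E[X] = 216944448/244140625 ≈ 0.88860.
Is E[X] < 1? YES.
Since E[X] < 1, there exists a 5-coloring of K_{128} with no monochromatic K_6; hence R_5(6) > 128.

E[X] = 216944448/244140625 ≈ 0.88860; E[X] < 1, so R_5(6) > 128.


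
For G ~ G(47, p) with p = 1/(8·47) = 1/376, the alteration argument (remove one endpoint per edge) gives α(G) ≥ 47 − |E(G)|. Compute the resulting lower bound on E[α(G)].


E[|E(G)|] = C(47, 2)·p = 1081 · (1/376) = 23/8.
E[α(G)] ≥ n − E[|E(G)|] = 47 − 23/8 = 353/8.
Numerically: ≈ 44.1250.
(This is only a lower bound; the true E[α(G)] may be larger.)

E[α(G)] ≥ 353/8 ≈ 44.1250.


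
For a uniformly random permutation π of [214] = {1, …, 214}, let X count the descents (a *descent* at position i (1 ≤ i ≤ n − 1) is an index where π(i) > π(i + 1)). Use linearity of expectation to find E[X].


Write X = Σ X_I over i = 1, …, 213, with X_I the indicator of one descent.
There are 213 indicators.
For each fixed i, the pair (π(i), π(i+1)) is a uniformly random ordered pair of distinct values from {1, …, 214}; by symmetry P[π(i) > π(i+1)] = 1/2.
By linearity: E[X] = 213 · (1/2) = (214 − 1) · (1/2) = 213/2 ≈ 106.5000.

E[X] = 213/2 = 106.5000.


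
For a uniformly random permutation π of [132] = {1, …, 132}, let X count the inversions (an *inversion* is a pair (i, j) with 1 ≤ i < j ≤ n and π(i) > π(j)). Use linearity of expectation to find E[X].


Write X = Σ X_I over the C(132, 2) = 8646 pairs i < j, with X_I the indicator of one inversion.
There are 8646 indicators.
For each fixed pair i < j, the values π(i) and π(j) are two distinct elements of {1, …, 132} in uniformly random order; by symmetry P[π(i) > π(j)] = 1/2.
By linearity: E[X] = 8646 · (1/2) = C(132, 2) · (1/2) = 8646/2 = 4323 ≈ 4323.00000.

E[X] = 4323 = 4323.00000.


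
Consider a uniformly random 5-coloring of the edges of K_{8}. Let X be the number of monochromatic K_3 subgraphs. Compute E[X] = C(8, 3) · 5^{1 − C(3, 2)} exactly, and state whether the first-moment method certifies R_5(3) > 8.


E[X] = C(8, 3) · 5^{1 − 3} = 56 · 5^{−2} = 56/25.
As a reduced fraction: E[X] = 56/25 ≈ 2.240000.
Is E[X] < 1? NO.
Since E[X] ≥ 1, the first-moment bound is inconclusive at n = 8; it does NOT by itself certify R_5(3) > 8.

E[X] = 56/25 ≈ 2.240000; E[X] ≥ 1; first-moment method inconclusive here.


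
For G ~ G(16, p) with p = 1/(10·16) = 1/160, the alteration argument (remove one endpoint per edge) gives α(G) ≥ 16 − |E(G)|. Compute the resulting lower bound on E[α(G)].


E[|E(G)|] = C(16, 2)·p = 120 · (1/160) = 3/4.
E[α(G)] ≥ n − E[|E(G)|] = 16 − 3/4 = 61/4.
Numerically: ≈ 15.250.
(This is only a lower bound; the true E[α(G)] may be larger.)

E[α(G)] ≥ 61/4 ≈ 15.250.


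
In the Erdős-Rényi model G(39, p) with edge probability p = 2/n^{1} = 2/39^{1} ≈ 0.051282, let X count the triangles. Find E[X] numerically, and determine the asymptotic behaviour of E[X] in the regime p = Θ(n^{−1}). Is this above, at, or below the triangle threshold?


Number of potential triangles: C(39, 3) = 9139.
Each occurs with probability p³ ≈ (0.051282)³ ≈ 1.3486404e-04.
By linearity: E[X] = C(39, 3)·p³ ≈ 9139 · 1.3486404e-04 ≈ 1.23252.
Here α = 1, so p = 2/n is exactly at the triangle threshold p ~ 1/n. Asymptotically E[X] → c³/6 = 2³/6 = 4/3 ≈ 1.33333, a bounded constant. In this regime the triangle count is asymptotically Poisson(c³/6).

E[X] ≈ 1.23252; in regime p = Θ(1/n^{1}) E[X] stays bounded (at the triangle threshold p ~ 1/n).


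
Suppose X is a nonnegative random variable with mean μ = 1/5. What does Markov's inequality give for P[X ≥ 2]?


μ = E[X] = 1/5, a = 2.
Markov: P[X ≥ 2] ≤ μ/a = (1/5)/2 = 1/10.
Numerically: ≈ 0.100000.
(Since a = 2 > μ = 0.200000, the bound 1/10 is < 1 and informative.)

P[X ≥ 2] ≤ 1/10 ≈ 0.100000.


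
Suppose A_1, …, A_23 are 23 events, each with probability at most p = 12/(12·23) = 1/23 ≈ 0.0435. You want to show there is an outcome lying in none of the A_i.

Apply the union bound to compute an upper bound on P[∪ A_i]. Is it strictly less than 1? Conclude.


Union bound: P[∪_{i=1}^{23} A_i] ≤ Σ_i P[A_i] ≤ 23·p = 23·(1/23) = 1.
Numerically: 1 ≈ 1.0000.
Is 1 < 1? NO.
Since the bound 1 is ≥ 1, the union bound is uninformative here; it does NOT by itself certify existence.

23·p = 1 ≈ 1.0000; existence NOT certified by the union bound.


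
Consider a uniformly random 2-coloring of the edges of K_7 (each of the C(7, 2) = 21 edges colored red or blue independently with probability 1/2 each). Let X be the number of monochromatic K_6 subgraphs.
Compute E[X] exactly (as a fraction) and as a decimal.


Let X = Σ_S X_S over the C(7, 6) = 7 subsets S of size 6, where X_S = 1 if the K_6 on S is monochromatic.
For a fixed S, the K_6 on S has C(6, 2) = 15 edges. P[all 15 edges red] = (1/2)^15, and likewise for blue, so P[monochromatic] = 2·(1/2)^15 = 2^{1 − 15} = 1/16384.
By linearity: E[X] = C(7, 6) · 2^{1 − 15} = 7 · 1/16384 = 7/16384.
Numerically: E[X] ≈ 0.000427.

E[X] = C(7,6)·2^(1−C(6,2)) = 7/16384 ≈ 0.000427.


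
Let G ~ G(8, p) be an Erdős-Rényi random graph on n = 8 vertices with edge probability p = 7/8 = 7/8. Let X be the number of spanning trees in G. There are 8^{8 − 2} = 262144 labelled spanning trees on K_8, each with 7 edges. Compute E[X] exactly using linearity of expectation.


K_8 has 8^{8 − 2} = 262144 labelled spanning trees.
For each such spanning tree H, let X_H = 1 if all 7 edges of H are present in G. Then P[X_H = 1] = p^{7} = (7/8)^{7} = 823543/2097152.
By linearity of expectation: E[X] = Σ_H E[X_H] = 262144 · p^{7} = 262144 · 823543/2097152 = 823543/8.
Numerically: E[X] ≈ 1.03e+05.

E[X] = 262144 · (7/8)^{7} = 823543/8 ≈ 1.03e+05.


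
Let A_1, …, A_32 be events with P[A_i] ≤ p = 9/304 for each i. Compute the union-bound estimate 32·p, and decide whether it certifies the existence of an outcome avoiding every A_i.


Union bound: P[∪_{i=1}^{32} A_i] ≤ Σ_i P[A_i] ≤ 32·p = 32·(9/304) = 18/19.
Numerically: 18/19 ≈ 0.947.
Is 18/19 < 1? YES.
Since P[∪ A_i] ≤ 18/19 < 1, the complement has P[∩ A_i^c] ≥ 1 − 18/19 = 1/19 > 0, so some outcome avoids every A_i.

32·p = 18/19 ≈ 0.947; existence CERTIFIED by the union bound.


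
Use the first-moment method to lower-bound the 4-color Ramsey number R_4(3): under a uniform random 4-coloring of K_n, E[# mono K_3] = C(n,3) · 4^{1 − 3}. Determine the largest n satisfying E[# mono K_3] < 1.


We need C(n, 3) · 4^{1 − 3} < 1, i.e. C(n, 3) < 4^{3 − 1} = 16.
Check values of n near the boundary:
  n = 4: C(4, 3) = 4; 4 < 16? YES
  n = 5: C(5, 3) = 10; 10 < 16? YES
  n = 6: C(6, 3) = 20; 20 < 16? NO
The largest n with C(n, 3) < 16 is n = 5 (where E[X] = 5/8 ≈ 0.625). Hence R_4(3) > 5, i.e. R_4(3) ≥ 6.

Largest n = 5; hence R_4(3) > 5.


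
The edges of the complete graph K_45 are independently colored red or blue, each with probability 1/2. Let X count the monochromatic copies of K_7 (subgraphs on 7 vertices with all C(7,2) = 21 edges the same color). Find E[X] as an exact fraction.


Let X = Σ_S X_S over the C(45, 7) = 45379620 subsets S of size 7, where X_S = 1 if the K_7 on S is monochromatic.
For a fixed S, the K_7 on S has C(7, 2) = 21 edges. P[all 21 edges red] = (1/2)^21, and likewise for blue, so P[monochromatic] = 2·(1/2)^21 = 2^{1 − 21} = 1/1048576.
By linearity of expectation: E[X] = C(45, 7) · 2^{1 − 21} = 45379620 · 1/1048576 = 11344905/262144.
Numerically: E[X] ≈ 43.277.

E[X] = C(45,7)·2^(1−C(7,2)) = 11344905/262144 ≈ 43.277.


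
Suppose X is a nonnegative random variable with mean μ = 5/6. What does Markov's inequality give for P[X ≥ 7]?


μ = E[X] = 5/6, a = 7.
Markov: P[X ≥ 7] ≤ μ/a = (5/6)/7 = 5/42.
Numerically: ≈ 0.1190.
(Since a = 7 > μ = 0.8333, the bound 5/42 is < 1 and informative.)

P[X ≥ 7] ≤ 5/42 ≈ 0.1190.


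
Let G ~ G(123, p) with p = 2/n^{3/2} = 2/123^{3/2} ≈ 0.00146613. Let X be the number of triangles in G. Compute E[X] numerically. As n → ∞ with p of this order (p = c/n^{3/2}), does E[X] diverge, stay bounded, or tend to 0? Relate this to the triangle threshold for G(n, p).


Number of potential triangles: C(123, 3) = 302621.
Each occurs with probability p³ ≈ (0.00146613)³ ≈ 3.15149763e-09.
By linearity: E[X] = C(123, 3)·p³ ≈ 302621 · 3.15149763e-09 ≈ 0.000954.
Since α = 3/2 > 1, p = c/n^{3/2} = o(1/n) is below the triangle threshold p ~ 1/n. Asymptotically E[X] ~ (c³/6)·n^{3(1−α)} = (2³/6)·n^{-1.5} → 0, so by Markov's inequality G has no triangles w.h.p.

E[X] ≈ 0.000954; in regime p = Θ(1/n^{3/2}) E[X] tends to 0 (below the triangle threshold p ~ 1/n).


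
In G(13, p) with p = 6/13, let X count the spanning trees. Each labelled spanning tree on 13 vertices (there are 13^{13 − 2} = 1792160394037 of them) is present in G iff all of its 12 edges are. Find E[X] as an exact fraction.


K_13 has 13^{13 − 2} = 1792160394037 labelled spanning trees.
For each such spanning tree H, let X_H = 1 if all 12 edges of H are present in G. Then P[X_H = 1] = p^{12} = (6/13)^{12} = 2176782336/23298085122481.
Summing the indicators: E[X] = Σ_H E[X_H] = 1792160394037 · p^{12} = 1792160394037 · 2176782336/23298085122481 = 2176782336/13.
Numerically: E[X] ≈ 1.6744e+08.

E[X] = 1792160394037 · (6/13)^{12} = 2176782336/13 ≈ 1.6744e+08.


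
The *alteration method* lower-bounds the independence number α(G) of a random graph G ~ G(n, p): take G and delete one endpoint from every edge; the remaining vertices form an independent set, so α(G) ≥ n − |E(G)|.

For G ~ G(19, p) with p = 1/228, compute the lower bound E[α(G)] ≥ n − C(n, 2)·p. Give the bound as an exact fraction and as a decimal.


E[|E(G)|] = C(19, 2)·p = 171 · (1/228) = 3/4.
E[α(G)] ≥ n − E[|E(G)|] = 19 − 3/4 = 73/4.
Numerically: ≈ 18.2500.
(This is only a lower bound; the true E[α(G)] may be larger.)

E[α(G)] ≥ 73/4 ≈ 18.2500.


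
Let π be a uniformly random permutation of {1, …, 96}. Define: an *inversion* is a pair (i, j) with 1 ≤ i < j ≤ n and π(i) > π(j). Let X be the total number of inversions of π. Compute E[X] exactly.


Write X = Σ X_I over the C(96, 2) = 4560 pairs i < j, with X_I the indicator of one inversion.
There are 4560 indicators.
For each fixed pair i < j, the values π(i) and π(j) are two distinct elements of {1, …, 96} in uniformly random order; by symmetry P[π(i) > π(j)] = 1/2.
By linearity: E[X] = 4560 · (1/2) = C(96, 2) · (1/2) = 4560/2 = 2280 ≈ 2280.00000.

E[X] = 2280 = 2280.00000.


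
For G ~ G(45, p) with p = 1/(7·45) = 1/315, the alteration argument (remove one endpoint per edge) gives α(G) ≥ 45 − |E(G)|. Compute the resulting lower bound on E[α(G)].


E[|E(G)|] = C(45, 2)·p = 990 · (1/315) = 22/7.
E[α(G)] ≥ n − E[|E(G)|] = 45 − 22/7 = 293/7.
Numerically: ≈ 41.8571.
(This is only a lower bound; the true E[α(G)] may be larger.)

E[α(G)] ≥ 293/7 ≈ 41.8571.


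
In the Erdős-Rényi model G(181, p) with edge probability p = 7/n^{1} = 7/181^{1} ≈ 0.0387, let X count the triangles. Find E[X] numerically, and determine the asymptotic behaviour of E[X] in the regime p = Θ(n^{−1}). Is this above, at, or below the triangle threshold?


Number of potential triangles: C(181, 3) = 971970.
Each occurs with probability p³ ≈ (0.0387)³ ≈ 5.78440e-05.
By linearity: E[X] = C(181, 3)·p³ ≈ 971970 · 5.78440e-05 ≈ 56.223.
Here α = 1, so p = 7/n is exactly at the triangle threshold p ~ 1/n. Asymptotically E[X] → c³/6 = 7³/6 = 343/6 ≈ 57.167, a bounded constant. In this regime the triangle count is asymptotically Poisson(c³/6).

E[X] ≈ 56.223; in regime p = Θ(1/n^{1}) E[X] stays bounded (at the triangle threshold p ~ 1/n).


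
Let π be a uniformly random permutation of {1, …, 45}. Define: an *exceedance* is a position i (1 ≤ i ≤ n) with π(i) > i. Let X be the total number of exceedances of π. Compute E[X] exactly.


Write X = Σ_{i=1}^{45} X_i, where X_i = 1_{π(i) > i}.
For each fixed i, π(i) is uniform over {1, …, 45} (marginal of a uniform permutation), so P[π(i) > i] = (n − i)/n. Summing: Σ_{i=1}^{45} (n − i)/n = (0 + 1 + … + 44)/45 = 45(45 − 1)/(2·45) = (45 − 1)/2.
Hence E[X] = Σ_{i=1}^{45} (45 − i)/45 = 22 ≈ 22.000.

E[X] = 22 = 22.000.


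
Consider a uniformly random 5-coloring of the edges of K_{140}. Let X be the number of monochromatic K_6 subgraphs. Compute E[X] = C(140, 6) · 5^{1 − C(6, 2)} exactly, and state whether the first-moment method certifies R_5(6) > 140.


E[X] = C(140, 6) · 5^{1 − 15} = 9381724380 · 5^{−14} = 9381724380/6103515625.
As a reduced fraction: E[X] = 1876344876/1220703125 ≈ 1.537102.
Is E[X] < 1? NO.
Since E[X] ≥ 1, the first-moment bound is inconclusive at n = 140; it does NOT by itself certify R_5(6) > 140.

E[X] = 1876344876/1220703125 ≈ 1.537102; E[X] ≥ 1; first-moment method inconclusive here.


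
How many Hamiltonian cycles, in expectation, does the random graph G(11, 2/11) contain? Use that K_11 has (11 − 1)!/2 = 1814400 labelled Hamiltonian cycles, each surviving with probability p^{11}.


K_11 has (11 − 1)!/2 = 1814400 labelled Hamiltonian cycles.
For each such Hamiltonian cycle H, let X_H = 1 if all 11 edges of H are present in G. Then P[X_H = 1] = p^{11} = (2/11)^{11} = 2048/285311670611.
Summing the indicators: E[X] = Σ_H E[X_H] = 1814400 · p^{11} = 1814400 · 2048/285311670611 = 3715891200/285311670611.
Numerically: E[X] ≈ 0.013024.

E[X] = 1814400 · (2/11)^{11} = 3715891200/285311670611 ≈ 0.013024.


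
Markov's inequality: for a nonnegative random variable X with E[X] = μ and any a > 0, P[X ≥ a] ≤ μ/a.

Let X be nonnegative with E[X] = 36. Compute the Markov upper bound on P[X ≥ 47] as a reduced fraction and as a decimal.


μ = E[X] = 36, a = 47.
Markov: P[X ≥ 47] ≤ μ/a = (36)/47 = 36/47.
Numerically: ≈ 0.766.
(Since a = 47 > μ = 36.000, the bound 36/47 is < 1 and informative.)

P[X ≥ 47] ≤ 36/47 ≈ 0.766.


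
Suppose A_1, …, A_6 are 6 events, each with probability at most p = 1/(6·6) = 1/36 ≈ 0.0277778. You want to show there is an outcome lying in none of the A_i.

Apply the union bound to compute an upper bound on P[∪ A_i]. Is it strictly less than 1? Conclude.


Union bound: P[∪_{i=1}^{6} A_i] ≤ Σ_i P[A_i] ≤ 6·p = 6·(1/36) = 1/6.
Numerically: 1/6 ≈ 0.1666667.
Is 1/6 < 1? YES.
Since P[∪ A_i] ≤ 1/6 < 1, the complement has P[∩ A_i^c] ≥ 1 − 1/6 = 5/6 > 0, so some outcome avoids every A_i.

6·p = 1/6 ≈ 0.1666667; existence CERTIFIED by the union bound.


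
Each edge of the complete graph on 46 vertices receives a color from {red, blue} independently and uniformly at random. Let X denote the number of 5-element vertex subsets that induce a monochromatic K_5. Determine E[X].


Let X = Σ_S X_S over the C(46, 5) = 1370754 subsets S of size 5, where X_S = 1 if the K_5 on S is monochromatic.
For a fixed S, the K_5 on S has C(5, 2) = 10 edges. P[all 10 edges red] = (1/2)^10, and likewise for blue, so P[monochromatic] = 2·(1/2)^10 = 2^{1 − 10} = 1/512.
By linearity: E[X] = C(46, 5) · 2^{1 − 10} = 1370754 · 1/512 = 685377/256.
Numerically: E[X] ≈ 2677.25391.

E[X] = C(46,5)·2^(1−C(5,2)) = 685377/256 ≈ 2677.25391.
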